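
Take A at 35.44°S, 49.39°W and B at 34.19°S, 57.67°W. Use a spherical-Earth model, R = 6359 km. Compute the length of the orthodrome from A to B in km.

Haversine: a = sin²(Δφ/2)+cos φ₁ cos φ₂ sin²(Δλ/2) = 0.00363;  σ = 2·atan2(√a,√(1−a))
σ = 6.910° → d = Rσ = 6359·0.12060 = 767 km

767 km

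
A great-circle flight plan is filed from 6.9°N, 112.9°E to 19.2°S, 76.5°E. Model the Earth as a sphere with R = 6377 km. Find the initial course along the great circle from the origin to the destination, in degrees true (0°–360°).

233.3°

N = sin Δλ·cos φ₂ = -0.5604;  D = cos φ₁ sin φ₂ − sin φ₁ cos φ₂ cos Δλ = -0.4178
initial course = atan2(N, D) = 233.29°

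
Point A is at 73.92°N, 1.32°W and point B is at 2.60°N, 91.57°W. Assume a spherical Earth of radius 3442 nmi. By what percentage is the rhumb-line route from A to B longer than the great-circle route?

Great circle: σ = 1.5284 rad → d_gc = Rσ = 5260.8 nmi
Rhumb: Δφ = -1.2448, Δλ = -1.5752, Δψ = -1.9118, q = Δφ/Δψ = 0.6511 → d_rh = R√(Δφ²+q²Δλ²) = 5551.4 nmi
Excess = (5551.4 − 5260.8) / 5260.8 = 290.6 / 5260.8 = 5.52% ≈ 5.5%

5.5%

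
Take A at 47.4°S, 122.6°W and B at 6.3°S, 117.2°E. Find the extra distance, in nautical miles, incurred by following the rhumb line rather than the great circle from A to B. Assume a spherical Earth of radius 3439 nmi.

395 nmi

Great circle: cos σ = sin φ₁ sin φ₂ + cos φ₁ cos φ₂ cos Δλ,  σ = 1.8314 rad → d_gc = 6298.1 nmi
Rhumb line: Δψ = +0.8317, q = Δφ/Δψ = 0.8625, d_rh = R√(Δφ²+q²Δλ²) = 6693.5 nmi
Excess = 6693.5 − 6298.1 = 395.4 ≈ 395 nmi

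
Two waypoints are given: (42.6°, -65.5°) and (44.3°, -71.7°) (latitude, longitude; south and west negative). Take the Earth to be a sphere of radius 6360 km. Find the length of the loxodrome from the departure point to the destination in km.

Δψ = ln[tan(π/4+φ₂/2)/tan(π/4+φ₁/2)] = +0.0409;  Δφ = +0.0297 rad,  Δλ = -0.1082 rad
q = Δφ/Δψ = 0.7259
d = R·√(Δφ² + q²Δλ²) = 6360·0.08397 = 534 km

534 km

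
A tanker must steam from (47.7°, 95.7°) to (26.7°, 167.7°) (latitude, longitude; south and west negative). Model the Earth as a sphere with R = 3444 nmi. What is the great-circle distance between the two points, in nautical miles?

Haversine: a = sin²(Δφ/2)+cos φ₁ cos φ₂ sin²(Δλ/2) = 0.24094;  σ = 2·atan2(√a,√(1−a))
σ = 58.793° → d = Rσ = 3444·1.02614 = 3534 nmi

3534 nmi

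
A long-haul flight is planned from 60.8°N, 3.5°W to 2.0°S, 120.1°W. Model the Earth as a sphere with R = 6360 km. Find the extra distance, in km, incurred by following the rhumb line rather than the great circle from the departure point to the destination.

Great circle: cos σ = sin φ₁ sin φ₂ + cos φ₁ cos φ₂ cos Δλ,  σ = 1.8222 rad → d_gc = 11589.27 km
Rhumb line: Δψ = -1.3801, q = Δφ/Δψ = 0.7942, d_rh = R√(Δφ²+q²Δλ²) = 12419.76 km
Excess = 12419.76 − 11589.27 = 830.49 ≈ 830 km

830 km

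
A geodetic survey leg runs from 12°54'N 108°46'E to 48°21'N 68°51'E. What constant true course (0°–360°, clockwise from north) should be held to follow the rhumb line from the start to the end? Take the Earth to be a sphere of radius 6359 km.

316.7°

Δψ = ln[tan(π/4+φ₂/2)/tan(π/4+φ₁/2)] = +0.7396
Δλ = -0.6967 rad (taken the short way round)
course = atan2(Δλ, Δψ) = 316.71°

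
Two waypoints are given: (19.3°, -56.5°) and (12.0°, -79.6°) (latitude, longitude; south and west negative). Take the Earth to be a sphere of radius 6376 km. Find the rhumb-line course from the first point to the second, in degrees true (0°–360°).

Meridional parts: M(φ₁)=+0.3434, M(φ₂)=+0.2110 → ΔM = -0.1324;  Δλ = -0.4032 rad
tan C = Δλ / ΔM = +3.0447 → C = 251.82°

251.8°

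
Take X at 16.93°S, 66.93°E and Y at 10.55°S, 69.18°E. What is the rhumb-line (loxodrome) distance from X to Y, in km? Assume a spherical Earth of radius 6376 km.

750 km

Δψ = ln[tan(π/4+φ₂/2)/tan(π/4+φ₁/2)] = +0.1147;  Δφ = +0.1114 rad,  Δλ = +0.0393 rad
q = Δφ/Δψ = 0.9708
d = R·√(Δφ² + q²Δλ²) = 6376·0.11770 = 750 km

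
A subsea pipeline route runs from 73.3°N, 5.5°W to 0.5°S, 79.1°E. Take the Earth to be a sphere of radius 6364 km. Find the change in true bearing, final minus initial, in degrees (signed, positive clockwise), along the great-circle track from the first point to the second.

Initial bearing θ₁ = atan2(sin Δλ cos φ₂, cos φ₁ sin φ₂ − sin φ₁ cos φ₂ cos Δλ) = 95.32°
Final bearing θ₂ = (initial bearing from the destination back to the start) + 180° = 163.37°
Δθ = θ₂ − θ₁ = +68.1°

+68.1°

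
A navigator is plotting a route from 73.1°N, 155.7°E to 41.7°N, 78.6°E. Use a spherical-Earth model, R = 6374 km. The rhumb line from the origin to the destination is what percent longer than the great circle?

Great circle: σ = 0.8163 rad → d_gc = Rσ = 5202.8 km
Rhumb: Δφ = -0.5480, Δλ = -1.3456, Δψ = -1.1046, q = Δφ/Δψ = 0.4961 → d_rh = R√(Δφ²+q²Δλ²) = 5505.4 km
Excess = (5505.4 − 5202.8) / 5202.8 = 302.6 / 5202.8 = 5.82% ≈ 5.8%

5.8%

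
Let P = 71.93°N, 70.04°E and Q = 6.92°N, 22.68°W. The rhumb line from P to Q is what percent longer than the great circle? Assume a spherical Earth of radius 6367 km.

Great circle: σ = 1.4707 rad → d_gc = Rσ = 9364.0 km
Rhumb: Δφ = -1.1346, Δλ = -1.6183, Δψ = -1.7177, q = Δφ/Δψ = 0.6606 → d_rh = R√(Δφ²+q²Δλ²) = 9925.3 km
Excess = (9925.3 − 9364.0) / 9364.0 = 561.3 / 9364.0 = 5.99% ≈ 6.0%

6.0%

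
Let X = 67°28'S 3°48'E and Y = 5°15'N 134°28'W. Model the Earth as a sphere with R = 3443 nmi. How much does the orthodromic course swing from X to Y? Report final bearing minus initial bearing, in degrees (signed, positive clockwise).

+118.6°

Initial bearing θ₁ = atan2(sin Δλ cos φ₂, cos φ₁ sin φ₂ − sin φ₁ cos φ₂ cos Δλ) = 225.50°
Final bearing θ₂ = (initial bearing from the destination back to the start) + 180° = 344.07°
Δθ = θ₂ − θ₁ = +118.6°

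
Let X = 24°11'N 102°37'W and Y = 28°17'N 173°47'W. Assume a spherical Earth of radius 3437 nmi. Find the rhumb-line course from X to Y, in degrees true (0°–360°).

Δψ = ln[tan(π/4+φ₂/2)/tan(π/4+φ₁/2)] = +0.0798
Δλ = -1.2421 rad (taken the short way round)
course = atan2(Δλ, Δψ) = 273.68°

273.7°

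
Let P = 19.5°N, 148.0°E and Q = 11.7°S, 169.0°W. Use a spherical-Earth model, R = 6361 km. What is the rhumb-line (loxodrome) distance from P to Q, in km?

5841 km

Rhumb course C = atan2(Δλ, Δψ) with Δψ = ln[tan(π/4+φ₂/2)/tan(π/4+φ₁/2)] = -0.5527, Δλ = +0.7505 → C = 126.37°
d = R·|Δφ| / |cos C| = 6361·0.54454 / 0.59303 = 5841 km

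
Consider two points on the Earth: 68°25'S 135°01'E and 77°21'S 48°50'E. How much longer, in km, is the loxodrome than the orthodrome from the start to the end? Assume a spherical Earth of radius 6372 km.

Great circle: cos σ = sin φ₁ sin φ₂ + cos φ₁ cos φ₂ cos Δλ,  σ = 0.4210 rad → d_gc = 2682.72 km
Rhumb line: Δψ = -0.5421, q = Δφ/Δψ = 0.2876, d_rh = R√(Δφ²+q²Δλ²) = 2930.18 km
Excess = 2930.18 − 2682.72 = 247.46 ≈ 247 km

247 km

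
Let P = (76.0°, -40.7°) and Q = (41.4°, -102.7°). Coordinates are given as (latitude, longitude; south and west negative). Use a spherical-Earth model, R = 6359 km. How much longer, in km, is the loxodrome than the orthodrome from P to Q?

Great circle: cos σ = sin φ₁ sin φ₂ + cos φ₁ cos φ₂ cos Δλ,  σ = 0.7571 rad → d_gc = 4814.1 km
Rhumb line: Δψ = -1.3022, q = Δφ/Δψ = 0.4637, d_rh = R√(Δφ²+q²Δλ²) = 4992.9 km
Excess = 4992.9 − 4814.1 = 178.8 ≈ 179 km

179 km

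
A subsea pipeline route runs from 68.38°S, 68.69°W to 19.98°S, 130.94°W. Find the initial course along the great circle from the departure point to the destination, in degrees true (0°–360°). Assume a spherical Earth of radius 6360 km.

288.7°

N = sin Δλ·cos φ₂ = -0.8317;  D = cos φ₁ sin φ₂ − sin φ₁ cos φ₂ cos Δλ = +0.2809
initial course = atan2(N, D) = 288.66°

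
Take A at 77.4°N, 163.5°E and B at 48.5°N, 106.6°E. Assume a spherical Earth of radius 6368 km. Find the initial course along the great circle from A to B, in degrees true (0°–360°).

θ = atan2( sin Δλ·cos φ₂ ,  cos φ₁ sin φ₂ − sin φ₁ cos φ₂ cos Δλ )
  = atan2(-0.5551, -0.1898) = 251.13°

251.1°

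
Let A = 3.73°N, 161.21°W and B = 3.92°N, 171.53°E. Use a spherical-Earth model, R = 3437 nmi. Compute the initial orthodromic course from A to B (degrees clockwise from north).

θ = atan2( sin Δλ·cos φ₂ ,  cos φ₁ sin φ₂ − sin φ₁ cos φ₂ cos Δλ )
  = atan2(-0.4570, +0.0105) = 271.32°

271.3°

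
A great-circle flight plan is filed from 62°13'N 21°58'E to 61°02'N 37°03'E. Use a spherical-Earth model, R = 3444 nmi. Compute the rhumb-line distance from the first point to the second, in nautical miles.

437 nmi

Rhumb course C = atan2(Δλ, Δψ) with Δψ = ln[tan(π/4+φ₂/2)/tan(π/4+φ₁/2)] = -0.0435, Δλ = +0.2633 → C = 99.38°
d = R·|Δφ| / |cos C| = 3444·0.02065 / 0.16290 = 437 nmi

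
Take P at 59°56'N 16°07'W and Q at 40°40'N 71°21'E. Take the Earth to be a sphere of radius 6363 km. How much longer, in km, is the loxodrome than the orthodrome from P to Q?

402 km

Great circle: cos σ = sin φ₁ sin φ₂ + cos φ₁ cos φ₂ cos Δλ,  σ = 0.9511 rad → d_gc = 6052.0 km
Rhumb line: Δψ = -0.5365, q = Δφ/Δψ = 0.6268, d_rh = R√(Δφ²+q²Δλ²) = 6453.8 km
Excess = 6453.8 − 6052.0 = 401.8 ≈ 402 km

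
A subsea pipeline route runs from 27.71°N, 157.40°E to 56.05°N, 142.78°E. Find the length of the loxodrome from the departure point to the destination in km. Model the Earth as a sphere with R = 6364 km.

3360 km

Δψ = ln[tan(π/4+φ₂/2)/tan(π/4+φ₁/2)] = +0.6829;  Δφ = +0.4946 rad,  Δλ = -0.2552 rad
q = Δφ/Δψ = 0.7243
d = R·√(Δφ² + q²Δλ²) = 6364·0.52802 = 3360 km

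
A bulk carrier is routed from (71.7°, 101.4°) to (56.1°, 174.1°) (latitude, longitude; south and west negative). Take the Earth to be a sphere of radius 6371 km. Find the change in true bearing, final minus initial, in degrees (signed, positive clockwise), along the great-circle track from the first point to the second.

Initial bearing θ₁ = atan2(sin Δλ cos φ₂, cos φ₁ sin φ₂ − sin φ₁ cos φ₂ cos Δλ) = 79.04°
Final bearing θ₂ = (initial bearing from the destination back to the start) + 180° = 146.45°
Δθ = θ₂ − θ₁ = +67.4°

+67.4°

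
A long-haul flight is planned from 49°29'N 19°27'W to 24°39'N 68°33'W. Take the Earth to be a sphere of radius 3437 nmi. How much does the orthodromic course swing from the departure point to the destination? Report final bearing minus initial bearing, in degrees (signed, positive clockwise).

Initial bearing θ₁ = atan2(sin Δλ cos φ₂, cos φ₁ sin φ₂ − sin φ₁ cos φ₂ cos Δλ) = 255.21°
Final bearing θ₂ = (initial bearing from the destination back to the start) + 180° = 223.72°
Δθ = θ₂ − θ₁ = -31.5°

-31.5°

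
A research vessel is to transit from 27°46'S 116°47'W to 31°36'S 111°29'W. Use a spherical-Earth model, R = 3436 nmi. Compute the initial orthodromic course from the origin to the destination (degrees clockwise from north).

N = sin Δλ·cos φ₂ = +0.0787;  D = cos φ₁ sin φ₂ − sin φ₁ cos φ₂ cos Δλ = -0.0686
initial course = atan2(N, D) = 131.07°

131.1°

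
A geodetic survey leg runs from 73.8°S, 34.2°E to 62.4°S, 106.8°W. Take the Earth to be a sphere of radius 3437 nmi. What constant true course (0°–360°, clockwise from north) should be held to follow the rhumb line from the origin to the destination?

282.5°

Meridional parts: M(φ₁)=-1.9497, M(φ₂)=-1.4040 → ΔM = +0.5457;  Δλ = -2.4609 rad
tan C = Δλ / ΔM = -4.5095 → C = 282.50°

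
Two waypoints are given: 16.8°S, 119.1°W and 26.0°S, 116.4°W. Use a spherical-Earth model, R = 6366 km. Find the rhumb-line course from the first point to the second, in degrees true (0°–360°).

164.7°

Meridional parts: M(φ₁)=-0.2975, M(φ₂)=-0.4702 → ΔM = -0.1727;  Δλ = +0.0471 rad
tan C = Δλ / ΔM = -0.2729 → C = 164.74°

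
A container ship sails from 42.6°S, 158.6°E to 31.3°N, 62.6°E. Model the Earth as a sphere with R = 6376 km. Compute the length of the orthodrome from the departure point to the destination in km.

12761 km

Haversine: a = sin²(Δφ/2)+cos φ₁ cos φ₂ sin²(Δλ/2) = 0.70870;  σ = 2·atan2(√a,√(1−a))
σ = 114.670° → d = Rσ = 6376·2.00137 = 12761 km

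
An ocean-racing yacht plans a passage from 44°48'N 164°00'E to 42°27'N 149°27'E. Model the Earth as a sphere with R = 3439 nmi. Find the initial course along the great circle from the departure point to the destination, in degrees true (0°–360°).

N = sin Δλ·cos φ₂ = -0.1854;  D = cos φ₁ sin φ₂ − sin φ₁ cos φ₂ cos Δλ = -0.0243
initial course = atan2(N, D) = 262.52°

262.5°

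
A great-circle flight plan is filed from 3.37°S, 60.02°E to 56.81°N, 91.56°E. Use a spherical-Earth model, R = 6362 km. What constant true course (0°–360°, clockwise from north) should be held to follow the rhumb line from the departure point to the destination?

Meridional parts: M(φ₁)=-0.0589, M(φ₂)=+1.2106 → ΔM = +1.2695;  Δλ = +0.5505 rad
tan C = Δλ / ΔM = +0.4336 → C = 23.44°

23.4°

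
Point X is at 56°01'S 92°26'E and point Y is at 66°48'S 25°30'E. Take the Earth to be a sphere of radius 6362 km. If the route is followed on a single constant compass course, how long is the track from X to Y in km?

Rhumb course C = atan2(Δλ, Δψ) with Δψ = ln[tan(π/4+φ₂/2)/tan(π/4+φ₁/2)] = -0.3979, Δλ = -1.1682 → C = 251.19°
d = R·|Δφ| / |cos C| = 6362·0.18820 / 0.32239 = 3714 km

3714 km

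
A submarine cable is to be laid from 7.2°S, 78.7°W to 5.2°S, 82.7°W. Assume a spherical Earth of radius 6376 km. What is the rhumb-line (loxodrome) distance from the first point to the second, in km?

495 km

Rhumb course C = atan2(Δλ, Δψ) with Δψ = ln[tan(π/4+φ₂/2)/tan(π/4+φ₁/2)] = +0.0351, Δλ = -0.0698 → C = 296.70°
d = R·|Δφ| / |cos C| = 6376·0.03491 / 0.44933 = 495 km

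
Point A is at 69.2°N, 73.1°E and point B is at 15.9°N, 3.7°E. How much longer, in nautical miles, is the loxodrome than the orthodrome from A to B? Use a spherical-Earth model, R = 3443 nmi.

137 nmi

Great circle: cos σ = sin φ₁ sin φ₂ + cos φ₁ cos φ₂ cos Δλ,  σ = 1.1850 rad → d_gc = 4080.1 nmi
Rhumb line: Δψ = -1.4142, q = Δφ/Δψ = 0.6578, d_rh = R√(Δφ²+q²Δλ²) = 4217.1 nmi
Excess = 4217.1 − 4080.1 = 137.0 ≈ 137 nmi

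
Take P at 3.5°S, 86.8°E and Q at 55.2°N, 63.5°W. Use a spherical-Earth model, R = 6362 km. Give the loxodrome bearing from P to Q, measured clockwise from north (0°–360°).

Δψ = ln[tan(π/4+φ₂/2)/tan(π/4+φ₁/2)] = +1.2215
Δλ = -2.6232 rad (taken the short way round)
course = atan2(Δλ, Δψ) = 294.97°

295.0°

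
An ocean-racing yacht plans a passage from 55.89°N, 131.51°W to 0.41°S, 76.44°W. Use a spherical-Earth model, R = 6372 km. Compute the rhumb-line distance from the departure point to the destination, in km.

8052 km

Δψ = ln[tan(π/4+φ₂/2)/tan(π/4+φ₁/2)] = -1.1888;  Δφ = -0.9826 rad,  Δλ = +0.9612 rad
q = Δφ/Δψ = 0.8266
d = R·√(Δφ² + q²Δλ²) = 6372·1.26362 = 8052 km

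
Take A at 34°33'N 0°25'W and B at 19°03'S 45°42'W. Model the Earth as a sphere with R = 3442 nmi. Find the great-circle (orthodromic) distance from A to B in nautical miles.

cos σ = sin φ₁ sin φ₂ + cos φ₁ cos φ₂ cos Δλ
      = sin(34.55°)sin(-19.05°) + cos(34.55°)cos(-19.05°)cos(-45.28°) = 0.3627
σ = 68.736° → d = Rσ = 3442·1.19967 = 4129 nmi

4129 nmi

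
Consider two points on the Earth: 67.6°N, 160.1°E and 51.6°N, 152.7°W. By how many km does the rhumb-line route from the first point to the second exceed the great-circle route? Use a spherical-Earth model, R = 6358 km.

Great circle: cos σ = sin φ₁ sin φ₂ + cos φ₁ cos φ₂ cos Δλ,  σ = 0.4835 rad → d_gc = 3073.9 km
Rhumb line: Δψ = -0.5646, q = Δφ/Δψ = 0.4946, d_rh = R√(Δφ²+q²Δλ²) = 3140.7 km
Excess = 3140.7 − 3073.9 = 66.8 ≈ 67 km

67 km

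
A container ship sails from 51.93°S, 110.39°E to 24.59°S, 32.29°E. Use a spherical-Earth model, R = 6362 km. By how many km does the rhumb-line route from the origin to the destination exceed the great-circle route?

Great circle: cos σ = sin φ₁ sin φ₂ + cos φ₁ cos φ₂ cos Δλ,  σ = 1.1116 rad → d_gc = 7072.1 km
Rhumb line: Δψ = +0.6212, q = Δφ/Δψ = 0.7682, d_rh = R√(Δφ²+q²Δλ²) = 7320.7 km
Excess = 7320.7 − 7072.1 = 248.6 ≈ 249 km

249 km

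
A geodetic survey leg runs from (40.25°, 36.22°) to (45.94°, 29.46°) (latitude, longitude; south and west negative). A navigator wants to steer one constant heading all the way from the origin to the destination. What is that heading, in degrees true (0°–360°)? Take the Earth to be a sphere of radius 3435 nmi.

Meridional parts: M(φ₁)=+0.7686, M(φ₂)=+0.9048 → ΔM = +0.1362;  Δλ = -0.1180 rad
tan C = Δλ / ΔM = -0.8666 → C = 319.09°

319.1°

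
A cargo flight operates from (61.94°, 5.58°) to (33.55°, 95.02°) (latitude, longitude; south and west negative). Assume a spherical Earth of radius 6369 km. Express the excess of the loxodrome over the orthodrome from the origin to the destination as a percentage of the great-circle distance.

Great circle: σ = 1.0569 rad → d_gc = Rσ = 6731.7 km
Rhumb: Δφ = -0.4955, Δλ = +1.5610, Δψ = -0.7645, q = Δφ/Δψ = 0.6481 → d_rh = R√(Δφ²+q²Δλ²) = 7174.8 km
Excess = (7174.8 − 6731.7) / 6731.7 = 443.1 / 6731.7 = 6.58% ≈ 6.6%

6.6%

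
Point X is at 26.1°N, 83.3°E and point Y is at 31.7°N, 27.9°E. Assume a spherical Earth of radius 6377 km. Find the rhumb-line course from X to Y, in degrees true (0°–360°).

276.6°

Δψ = ln[tan(π/4+φ₂/2)/tan(π/4+φ₁/2)] = +0.1117
Δλ = -0.9669 rad (taken the short way round)
course = atan2(Δλ, Δψ) = 276.59°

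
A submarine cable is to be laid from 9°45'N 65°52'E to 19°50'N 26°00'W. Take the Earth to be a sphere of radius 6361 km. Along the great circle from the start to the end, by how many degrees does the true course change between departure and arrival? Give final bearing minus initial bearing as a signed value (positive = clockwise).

-29.7°

At departure: θ₁ = atan2(sin Δλ cos φ₂, cos φ₁ sin φ₂ − sin φ₁ cos φ₂ cos Δλ) = 289.86°
At arrival: θ₂ = atan2(sin Δλ cos φ₁, −cos φ₂ sin φ₁ + sin φ₂ cos φ₁ cos Δλ) = 260.20°
Δθ = θ₂ − θ₁ = -29.7°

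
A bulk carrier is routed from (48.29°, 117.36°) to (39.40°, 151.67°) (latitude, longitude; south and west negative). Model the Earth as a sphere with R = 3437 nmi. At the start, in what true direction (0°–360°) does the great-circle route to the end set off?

97.1°

N = sin Δλ·cos φ₂ = +0.4356;  D = cos φ₁ sin φ₂ − sin φ₁ cos φ₂ cos Δλ = -0.0542
initial course = atan2(N, D) = 97.09°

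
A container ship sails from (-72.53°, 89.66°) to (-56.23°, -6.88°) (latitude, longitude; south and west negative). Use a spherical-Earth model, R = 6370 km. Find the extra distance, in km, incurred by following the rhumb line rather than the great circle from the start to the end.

Great circle: cos σ = sin φ₁ sin φ₂ + cos φ₁ cos φ₂ cos Δλ,  σ = 0.6858 rad → d_gc = 4368.4 km
Rhumb line: Δψ = +0.6808, q = Δφ/Δψ = 0.4178, d_rh = R√(Δφ²+q²Δλ²) = 4837.1 km
Excess = 4837.1 − 4368.4 = 468.7 ≈ 469 km

469 km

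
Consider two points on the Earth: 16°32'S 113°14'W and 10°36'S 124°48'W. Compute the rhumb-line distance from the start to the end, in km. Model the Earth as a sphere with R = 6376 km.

1414 km

Δψ = ln[tan(π/4+φ₂/2)/tan(π/4+φ₁/2)] = +0.1066;  Δφ = +0.1036 rad,  Δλ = -0.2019 rad
q = Δφ/Δψ = 0.9716
d = R·√(Δφ² + q²Δλ²) = 6376·0.22180 = 1414 km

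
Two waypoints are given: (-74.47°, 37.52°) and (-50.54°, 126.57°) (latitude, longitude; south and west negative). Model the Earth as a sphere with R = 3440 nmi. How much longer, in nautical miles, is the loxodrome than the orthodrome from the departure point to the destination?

216 nmi

Great circle: cos σ = sin φ₁ sin φ₂ + cos φ₁ cos φ₂ cos Δλ,  σ = 0.7277 rad → d_gc = 2503.3 nmi
Rhumb line: Δψ = +0.9670, q = Δφ/Δψ = 0.4319, d_rh = R√(Δφ²+q²Δλ²) = 2719.6 nmi
Excess = 2719.6 − 2503.3 = 216.3 ≈ 216 nmi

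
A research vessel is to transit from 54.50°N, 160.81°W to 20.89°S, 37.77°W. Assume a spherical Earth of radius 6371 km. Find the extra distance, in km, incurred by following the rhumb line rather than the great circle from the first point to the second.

564 km

Great circle: cos σ = sin φ₁ sin φ₂ + cos φ₁ cos φ₂ cos Δλ,  σ = 2.1970 rad → d_gc = 13997.26 km
Rhumb line: Δψ = -1.5121, q = Δφ/Δψ = 0.8702, d_rh = R√(Δφ²+q²Δλ²) = 14560.81 km
Excess = 14560.81 − 13997.26 = 563.55 ≈ 564 km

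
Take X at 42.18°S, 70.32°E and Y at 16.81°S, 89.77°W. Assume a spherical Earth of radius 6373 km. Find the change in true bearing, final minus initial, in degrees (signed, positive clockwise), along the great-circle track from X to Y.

+141.6°

At departure: θ₁ = atan2(sin Δλ cos φ₂, cos φ₁ sin φ₂ − sin φ₁ cos φ₂ cos Δλ) = 201.71°
At arrival: θ₂ = atan2(sin Δλ cos φ₁, −cos φ₂ sin φ₁ + sin φ₂ cos φ₁ cos Δλ) = 343.36°
Δθ = θ₂ − θ₁ = +141.6°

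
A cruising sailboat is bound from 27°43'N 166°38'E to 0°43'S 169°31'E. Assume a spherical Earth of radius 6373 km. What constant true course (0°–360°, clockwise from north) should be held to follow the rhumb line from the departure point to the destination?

174.4°

Δψ = ln[tan(π/4+φ₂/2)/tan(π/4+φ₁/2)] = -0.5163
Δλ = +0.0503 rad (taken the short way round)
course = atan2(Δλ, Δψ) = 174.43°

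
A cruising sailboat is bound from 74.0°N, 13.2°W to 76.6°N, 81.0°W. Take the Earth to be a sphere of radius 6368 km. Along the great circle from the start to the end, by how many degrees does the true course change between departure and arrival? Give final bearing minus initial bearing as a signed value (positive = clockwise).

-66.1°

Initial bearing θ₁ = atan2(sin Δλ cos φ₂, cos φ₁ sin φ₂ − sin φ₁ cos φ₂ cos Δλ) = 310.61°
Final bearing θ₂ = (initial bearing from the destination back to the start) + 180° = 244.55°
Δθ = θ₂ − θ₁ = -66.1°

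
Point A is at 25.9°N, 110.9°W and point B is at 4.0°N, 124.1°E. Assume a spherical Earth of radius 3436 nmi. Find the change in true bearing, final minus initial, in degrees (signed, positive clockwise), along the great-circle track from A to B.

At departure: θ₁ = atan2(sin Δλ cos φ₂, cos φ₁ sin φ₂ − sin φ₁ cos φ₂ cos Δλ) = 290.94°
At arrival: θ₂ = atan2(sin Δλ cos φ₁, −cos φ₂ sin φ₁ + sin φ₂ cos φ₁ cos Δλ) = 237.37°
Δθ = θ₂ − θ₁ = -53.6°

-53.6°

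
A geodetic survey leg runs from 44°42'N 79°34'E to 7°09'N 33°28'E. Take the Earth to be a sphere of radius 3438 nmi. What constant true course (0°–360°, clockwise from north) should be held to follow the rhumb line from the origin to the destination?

Δψ = ln[tan(π/4+φ₂/2)/tan(π/4+φ₁/2)] = -0.7489
Δλ = -0.8046 rad (taken the short way round)
course = atan2(Δλ, Δψ) = 227.05°

227.1°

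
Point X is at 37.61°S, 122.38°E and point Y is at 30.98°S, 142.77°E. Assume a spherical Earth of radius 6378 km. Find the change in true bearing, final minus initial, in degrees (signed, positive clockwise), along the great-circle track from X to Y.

-11.6°

Initial bearing θ₁ = atan2(sin Δλ cos φ₂, cos φ₁ sin φ₂ − sin φ₁ cos φ₂ cos Δλ) = 74.53°
Final bearing θ₂ = (initial bearing from the destination back to the start) + 180° = 62.94°
Δθ = θ₂ − θ₁ = -11.6°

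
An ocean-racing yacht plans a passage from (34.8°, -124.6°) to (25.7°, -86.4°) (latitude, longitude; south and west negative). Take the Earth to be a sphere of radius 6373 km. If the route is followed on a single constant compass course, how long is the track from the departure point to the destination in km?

Rhumb course C = atan2(Δλ, Δψ) with Δψ = ln[tan(π/4+φ₂/2)/tan(π/4+φ₁/2)] = -0.1842, Δλ = +0.6667 → C = 105.44°
d = R·|Δφ| / |cos C| = 6373·0.15882 / 0.26628 = 3801 km

3801 km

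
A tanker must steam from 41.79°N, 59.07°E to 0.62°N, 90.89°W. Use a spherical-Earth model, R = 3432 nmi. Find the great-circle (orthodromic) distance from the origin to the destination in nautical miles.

Haversine: a = sin²(Δφ/2)+cos φ₁ cos φ₂ sin²(Δλ/2) = 0.81910;  σ = 2·atan2(√a,√(1−a))
σ = 129.657° → d = Rσ = 3432·2.26294 = 7766 nmi

7766 nmi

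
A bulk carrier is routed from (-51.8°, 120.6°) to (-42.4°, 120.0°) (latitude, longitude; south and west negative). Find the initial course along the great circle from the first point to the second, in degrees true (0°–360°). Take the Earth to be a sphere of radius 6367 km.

N = sin Δλ·cos φ₂ = -0.0077;  D = cos φ₁ sin φ₂ − sin φ₁ cos φ₂ cos Δλ = +0.1633
initial course = atan2(N, D) = 357.29°

357.3°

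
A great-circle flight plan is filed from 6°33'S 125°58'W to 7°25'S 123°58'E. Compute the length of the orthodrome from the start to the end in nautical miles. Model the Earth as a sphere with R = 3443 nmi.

Haversine: a = sin²(Δφ/2)+cos φ₁ cos φ₂ sin²(Δλ/2) = 0.66165;  σ = 2·atan2(√a,√(1−a))
σ = 108.862° → d = Rσ = 3443·1.90001 = 6542 nmi

6542 nmi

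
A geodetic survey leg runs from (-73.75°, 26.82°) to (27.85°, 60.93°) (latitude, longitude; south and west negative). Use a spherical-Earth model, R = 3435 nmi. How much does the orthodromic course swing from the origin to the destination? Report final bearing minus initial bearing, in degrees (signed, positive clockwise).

Initial bearing θ₁ = atan2(sin Δλ cos φ₂, cos φ₁ sin φ₂ − sin φ₁ cos φ₂ cos Δλ) = 30.75°
Final bearing θ₂ = (initial bearing from the destination back to the start) + 180° = 9.31°
Δθ = θ₂ − θ₁ = -21.4°

-21.4°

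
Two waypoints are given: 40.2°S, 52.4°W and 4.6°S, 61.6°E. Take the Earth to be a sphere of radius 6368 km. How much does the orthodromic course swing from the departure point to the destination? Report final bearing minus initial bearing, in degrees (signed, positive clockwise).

-63.3°

Initial bearing θ₁ = atan2(sin Δλ cos φ₂, cos φ₁ sin φ₂ − sin φ₁ cos φ₂ cos Δλ) = 109.53°
Final bearing θ₂ = (initial bearing from the destination back to the start) + 180° = 46.24°
Δθ = θ₂ − θ₁ = -63.3°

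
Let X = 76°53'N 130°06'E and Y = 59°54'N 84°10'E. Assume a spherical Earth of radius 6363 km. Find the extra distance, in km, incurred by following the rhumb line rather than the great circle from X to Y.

59 km

Great circle: cos σ = sin φ₁ sin φ₂ + cos φ₁ cos φ₂ cos Δλ,  σ = 0.3983 rad → d_gc = 2534.2 km
Rhumb line: Δψ = -0.8496, q = Δφ/Δψ = 0.3489, d_rh = R√(Δφ²+q²Δλ²) = 2593.2 km
Excess = 2593.2 − 2534.2 = 59.0 ≈ 59 km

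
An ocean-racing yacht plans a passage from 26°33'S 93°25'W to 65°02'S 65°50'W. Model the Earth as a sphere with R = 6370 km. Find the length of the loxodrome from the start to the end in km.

4725 km

Δψ = ln[tan(π/4+φ₂/2)/tan(π/4+φ₁/2)] = -1.0269;  Δφ = -0.6717 rad,  Δλ = +0.4814 rad
q = Δφ/Δψ = 0.6541
d = R·√(Δφ² + q²Δλ²) = 6370·0.74181 = 4725 km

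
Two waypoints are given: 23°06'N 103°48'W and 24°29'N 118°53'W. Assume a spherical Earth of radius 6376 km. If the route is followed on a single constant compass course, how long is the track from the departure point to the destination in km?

Rhumb course C = atan2(Δλ, Δψ) with Δψ = ln[tan(π/4+φ₂/2)/tan(π/4+φ₁/2)] = +0.0264, Δλ = -0.2633 → C = 275.72°
d = R·|Δφ| / |cos C| = 6376·0.02414 / 0.09973 = 1544 km

1544 km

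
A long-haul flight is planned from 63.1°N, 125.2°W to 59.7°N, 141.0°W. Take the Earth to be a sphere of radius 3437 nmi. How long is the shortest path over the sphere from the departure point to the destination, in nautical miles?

cos σ = sin φ₁ sin φ₂ + cos φ₁ cos φ₂ cos Δλ
      = sin(63.10°)sin(59.70°) + cos(63.10°)cos(59.70°)cos(-15.80°) = 0.9896
σ = 8.264° → d = Rσ = 3437·0.14424 = 496 nmi

496 nmi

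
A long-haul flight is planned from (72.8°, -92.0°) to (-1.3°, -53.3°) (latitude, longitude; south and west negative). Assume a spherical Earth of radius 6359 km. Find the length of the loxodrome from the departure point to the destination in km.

Δψ = ln[tan(π/4+φ₂/2)/tan(π/4+φ₁/2)] = -1.9116;  Δφ = -1.2933 rad,  Δλ = +0.6754 rad
q = Δφ/Δψ = 0.6765
d = R·√(Δφ² + q²Δλ²) = 6359·1.37165 = 8722 km

8722 km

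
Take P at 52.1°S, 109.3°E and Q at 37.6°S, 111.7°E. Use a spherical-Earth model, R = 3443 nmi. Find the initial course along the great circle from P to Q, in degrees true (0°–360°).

7.6°

N = sin Δλ·cos φ₂ = +0.0332;  D = cos φ₁ sin φ₂ − sin φ₁ cos φ₂ cos Δλ = +0.2498
initial course = atan2(N, D) = 7.56°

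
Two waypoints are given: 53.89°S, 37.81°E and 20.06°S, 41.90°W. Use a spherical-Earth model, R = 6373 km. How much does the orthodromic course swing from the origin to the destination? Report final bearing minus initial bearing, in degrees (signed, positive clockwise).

At departure: θ₁ = atan2(sin Δλ cos φ₂, cos φ₁ sin φ₂ − sin φ₁ cos φ₂ cos Δλ) = 265.88°
At arrival: θ₂ = atan2(sin Δλ cos φ₁, −cos φ₂ sin φ₁ + sin φ₂ cos φ₁ cos Δλ) = 321.26°
Δθ = θ₂ − θ₁ = +55.4°

+55.4°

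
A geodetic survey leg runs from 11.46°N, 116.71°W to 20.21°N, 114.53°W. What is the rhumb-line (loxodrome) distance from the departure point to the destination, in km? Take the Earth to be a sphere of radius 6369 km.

Rhumb course C = atan2(Δλ, Δψ) with Δψ = ln[tan(π/4+φ₂/2)/tan(π/4+φ₁/2)] = +0.1589, Δλ = +0.0380 → C = 13.46°
d = R·|Δφ| / |cos C| = 6369·0.15272 / 0.97252 = 1000 km

1000 km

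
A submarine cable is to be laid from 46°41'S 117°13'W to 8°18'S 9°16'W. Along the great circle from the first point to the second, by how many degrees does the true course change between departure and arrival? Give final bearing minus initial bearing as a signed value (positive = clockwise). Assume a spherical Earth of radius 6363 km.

At departure: θ₁ = atan2(sin Δλ cos φ₂, cos φ₁ sin φ₂ − sin φ₁ cos φ₂ cos Δλ) = 108.82°
At arrival: θ₂ = atan2(sin Δλ cos φ₁, −cos φ₂ sin φ₁ + sin φ₂ cos φ₁ cos Δλ) = 41.01°
Δθ = θ₂ − θ₁ = -67.8°

-67.8°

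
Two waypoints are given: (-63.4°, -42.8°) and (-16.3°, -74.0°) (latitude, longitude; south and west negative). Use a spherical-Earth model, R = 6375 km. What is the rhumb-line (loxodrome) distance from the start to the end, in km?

Δψ = ln[tan(π/4+φ₂/2)/tan(π/4+φ₁/2)] = +1.1539;  Δφ = +0.8221 rad,  Δλ = -0.5445 rad
q = Δφ/Δψ = 0.7124
d = R·√(Δφ² + q²Δλ²) = 6375·0.90899 = 5795 km

5795 km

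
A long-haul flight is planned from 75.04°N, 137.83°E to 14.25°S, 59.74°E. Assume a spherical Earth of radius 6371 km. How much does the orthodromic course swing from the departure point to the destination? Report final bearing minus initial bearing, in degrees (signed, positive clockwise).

Initial bearing θ₁ = atan2(sin Δλ cos φ₂, cos φ₁ sin φ₂ − sin φ₁ cos φ₂ cos Δλ) = 254.85°
Final bearing θ₂ = (initial bearing from the destination back to the start) + 180° = 194.90°
Δθ = θ₂ − θ₁ = -60.0°

-60.0°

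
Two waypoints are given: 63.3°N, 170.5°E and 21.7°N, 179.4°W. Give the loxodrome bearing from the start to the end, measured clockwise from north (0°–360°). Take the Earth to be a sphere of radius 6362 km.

170.5°

Meridional parts: M(φ₁)=+1.4384, M(φ₂)=+0.3881 → ΔM = -1.0503;  Δλ = +0.1763 rad
tan C = Δλ / ΔM = -0.1678 → C = 170.47°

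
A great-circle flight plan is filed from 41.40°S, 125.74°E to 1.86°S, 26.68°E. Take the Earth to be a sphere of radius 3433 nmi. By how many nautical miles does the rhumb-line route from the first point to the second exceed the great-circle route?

145 nmi

Great circle: cos σ = sin φ₁ sin φ₂ + cos φ₁ cos φ₂ cos Δλ,  σ = 1.6675 rad → d_gc = 5724.7 nmi
Rhumb line: Δψ = +0.7627, q = Δφ/Δψ = 0.9048, d_rh = R√(Δφ²+q²Δλ²) = 5870.0 nmi
Excess = 5870.0 − 5724.7 = 145.3 ≈ 145 nmi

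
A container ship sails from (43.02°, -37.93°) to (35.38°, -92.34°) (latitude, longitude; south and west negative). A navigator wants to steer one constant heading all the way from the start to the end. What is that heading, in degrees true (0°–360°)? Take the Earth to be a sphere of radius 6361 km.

259.7°

Δψ = ln[tan(π/4+φ₂/2)/tan(π/4+φ₁/2)] = -0.1724
Δλ = -0.9496 rad (taken the short way round)
course = atan2(Δλ, Δψ) = 259.71°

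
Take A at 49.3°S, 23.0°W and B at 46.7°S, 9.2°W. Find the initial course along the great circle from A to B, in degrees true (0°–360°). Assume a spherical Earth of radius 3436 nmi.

θ = atan2( sin Δλ·cos φ₂ ,  cos φ₁ sin φ₂ − sin φ₁ cos φ₂ cos Δλ )
  = atan2(+0.1636, +0.0304) = 79.49°

79.5°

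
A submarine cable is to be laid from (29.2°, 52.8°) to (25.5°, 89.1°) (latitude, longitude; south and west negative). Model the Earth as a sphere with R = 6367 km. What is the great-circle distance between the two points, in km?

Haversine: a = sin²(Δφ/2)+cos φ₁ cos φ₂ sin²(Δλ/2) = 0.07750;  σ = 2·atan2(√a,√(1−a))
σ = 32.327° → d = Rσ = 6367·0.56421 = 3592 km

3592 km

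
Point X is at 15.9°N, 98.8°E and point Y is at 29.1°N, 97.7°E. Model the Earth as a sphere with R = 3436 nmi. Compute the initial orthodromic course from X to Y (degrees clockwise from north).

355.8°

N = sin Δλ·cos φ₂ = -0.0168;  D = cos φ₁ sin φ₂ − sin φ₁ cos φ₂ cos Δλ = +0.2284
initial course = atan2(N, D) = 355.80°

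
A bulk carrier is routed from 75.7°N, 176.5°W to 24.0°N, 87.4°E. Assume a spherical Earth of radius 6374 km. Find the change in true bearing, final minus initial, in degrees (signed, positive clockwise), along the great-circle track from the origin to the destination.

-86.8°

Initial bearing θ₁ = atan2(sin Δλ cos φ₂, cos φ₁ sin φ₂ − sin φ₁ cos φ₂ cos Δλ) = 282.09°
Final bearing θ₂ = (initial bearing from the destination back to the start) + 180° = 195.33°
Δθ = θ₂ − θ₁ = -86.8°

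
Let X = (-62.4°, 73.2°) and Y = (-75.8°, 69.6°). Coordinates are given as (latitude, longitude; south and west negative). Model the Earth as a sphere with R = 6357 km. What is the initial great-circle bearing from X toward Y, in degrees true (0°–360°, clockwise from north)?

183.8°

N = sin Δλ·cos φ₂ = -0.0154;  D = cos φ₁ sin φ₂ − sin φ₁ cos φ₂ cos Δλ = -0.2322
initial course = atan2(N, D) = 183.80°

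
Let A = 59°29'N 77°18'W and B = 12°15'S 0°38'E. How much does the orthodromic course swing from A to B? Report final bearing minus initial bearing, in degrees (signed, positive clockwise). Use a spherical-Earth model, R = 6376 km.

At departure: θ₁ = atan2(sin Δλ cos φ₂, cos φ₁ sin φ₂ − sin φ₁ cos φ₂ cos Δλ) = 106.54°
At arrival: θ₂ = atan2(sin Δλ cos φ₁, −cos φ₂ sin φ₁ + sin φ₂ cos φ₁ cos Δλ) = 150.12°
Δθ = θ₂ − θ₁ = +43.6°

+43.6°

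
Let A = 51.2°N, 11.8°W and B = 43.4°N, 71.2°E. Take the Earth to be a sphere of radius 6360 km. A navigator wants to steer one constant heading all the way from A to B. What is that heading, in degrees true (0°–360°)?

Δψ = ln[tan(π/4+φ₂/2)/tan(π/4+φ₁/2)] = -0.2013
Δλ = +1.4486 rad (taken the short way round)
course = atan2(Δλ, Δψ) = 97.91°

97.9°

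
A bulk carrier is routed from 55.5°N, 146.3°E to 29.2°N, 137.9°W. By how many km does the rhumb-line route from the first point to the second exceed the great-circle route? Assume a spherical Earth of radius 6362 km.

248 km

Great circle: cos σ = sin φ₁ sin φ₂ + cos φ₁ cos φ₂ cos Δλ,  σ = 1.0200 rad → d_gc = 6489.4 km
Rhumb line: Δψ = -0.6363, q = Δφ/Δψ = 0.7214, d_rh = R√(Δφ²+q²Δλ²) = 6737.5 km
Excess = 6737.5 − 6489.4 = 248.1 ≈ 248 km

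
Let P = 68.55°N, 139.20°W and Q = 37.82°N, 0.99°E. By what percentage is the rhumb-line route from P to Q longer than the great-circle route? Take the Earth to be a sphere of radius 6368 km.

22.0%

Great circle: σ = 1.2145 rad → d_gc = Rσ = 7733.9 km
Rhumb: Δφ = -0.5363, Δλ = +2.4468, Δψ = -0.9499, q = Δφ/Δψ = 0.5646 → d_rh = R√(Δφ²+q²Δλ²) = 9437.5 km
Excess = (9437.5 − 7733.9) / 7733.9 = 1703.6 / 7733.9 = 22.03% ≈ 22.0%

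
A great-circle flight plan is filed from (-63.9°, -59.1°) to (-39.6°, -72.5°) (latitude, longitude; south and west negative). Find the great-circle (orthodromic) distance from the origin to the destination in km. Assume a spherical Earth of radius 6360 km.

cos σ = sin φ₁ sin φ₂ + cos φ₁ cos φ₂ cos Δλ
      = sin(-63.90°)sin(-39.60°) + cos(-63.90°)cos(-39.60°)cos(-13.40°) = 0.9022
σ = 25.555° → d = Rσ = 6360·0.44601 = 2837 km

2837 km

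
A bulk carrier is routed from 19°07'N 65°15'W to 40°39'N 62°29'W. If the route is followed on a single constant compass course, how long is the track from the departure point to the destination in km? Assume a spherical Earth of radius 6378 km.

2412 km

Δψ = ln[tan(π/4+φ₂/2)/tan(π/4+φ₁/2)] = +0.4378;  Δφ = +0.3758 rad,  Δλ = +0.0483 rad
q = Δφ/Δψ = 0.8585
d = R·√(Δφ² + q²Δλ²) = 6378·0.37811 = 2412 km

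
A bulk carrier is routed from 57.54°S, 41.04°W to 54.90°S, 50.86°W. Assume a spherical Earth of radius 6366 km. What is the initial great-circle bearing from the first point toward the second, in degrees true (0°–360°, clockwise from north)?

θ = atan2( sin Δλ·cos φ₂ ,  cos φ₁ sin φ₂ − sin φ₁ cos φ₂ cos Δλ )
  = atan2(-0.0981, +0.0390) = 291.66°

291.7°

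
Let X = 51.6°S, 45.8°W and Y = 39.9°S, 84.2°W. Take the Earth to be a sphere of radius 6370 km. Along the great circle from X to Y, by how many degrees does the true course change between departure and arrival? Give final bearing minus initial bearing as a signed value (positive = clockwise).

+28.2°

Initial bearing θ₁ = atan2(sin Δλ cos φ₂, cos φ₁ sin φ₂ − sin φ₁ cos φ₂ cos Δλ) = 278.68°
Final bearing θ₂ = (initial bearing from the destination back to the start) + 180° = 306.83°
Δθ = θ₂ − θ₁ = +28.2°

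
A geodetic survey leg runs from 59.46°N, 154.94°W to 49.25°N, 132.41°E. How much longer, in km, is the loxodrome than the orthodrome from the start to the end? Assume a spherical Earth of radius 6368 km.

222 km

Great circle: cos σ = sin φ₁ sin φ₂ + cos φ₁ cos φ₂ cos Δλ,  σ = 0.7206 rad → d_gc = 4589.0 km
Rhumb line: Δψ = -0.3078, q = Δφ/Δψ = 0.5790, d_rh = R√(Δφ²+q²Δλ²) = 4810.6 km
Excess = 4810.6 − 4589.0 = 221.6 ≈ 222 km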